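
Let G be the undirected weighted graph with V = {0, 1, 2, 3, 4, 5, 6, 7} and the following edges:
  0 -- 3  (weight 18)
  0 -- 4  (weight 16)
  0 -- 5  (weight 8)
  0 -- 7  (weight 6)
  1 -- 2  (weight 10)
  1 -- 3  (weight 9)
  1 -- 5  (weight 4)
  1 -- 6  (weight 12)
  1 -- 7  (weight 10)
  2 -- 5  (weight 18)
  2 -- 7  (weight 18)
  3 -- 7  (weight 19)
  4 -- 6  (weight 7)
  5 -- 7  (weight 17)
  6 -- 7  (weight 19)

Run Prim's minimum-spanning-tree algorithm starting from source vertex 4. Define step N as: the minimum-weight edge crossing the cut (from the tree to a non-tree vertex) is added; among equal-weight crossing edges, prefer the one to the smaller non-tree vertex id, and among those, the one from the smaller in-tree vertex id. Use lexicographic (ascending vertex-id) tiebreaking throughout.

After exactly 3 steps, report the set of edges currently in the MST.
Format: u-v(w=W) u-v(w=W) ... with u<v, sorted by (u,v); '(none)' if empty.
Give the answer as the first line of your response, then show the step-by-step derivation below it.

1-5(w=4) 1-6(w=12) 4-6(w=7)

step 1: add edge 4-6 (w=7); MST = {4-6(w=7)}
step 2: add edge 1-6 (w=12); MST = {1-6(w=12) 4-6(w=7)}
step 3: add edge 1-5 (w=4); MST = {1-5(w=4) 1-6(w=12) 4-6(w=7)}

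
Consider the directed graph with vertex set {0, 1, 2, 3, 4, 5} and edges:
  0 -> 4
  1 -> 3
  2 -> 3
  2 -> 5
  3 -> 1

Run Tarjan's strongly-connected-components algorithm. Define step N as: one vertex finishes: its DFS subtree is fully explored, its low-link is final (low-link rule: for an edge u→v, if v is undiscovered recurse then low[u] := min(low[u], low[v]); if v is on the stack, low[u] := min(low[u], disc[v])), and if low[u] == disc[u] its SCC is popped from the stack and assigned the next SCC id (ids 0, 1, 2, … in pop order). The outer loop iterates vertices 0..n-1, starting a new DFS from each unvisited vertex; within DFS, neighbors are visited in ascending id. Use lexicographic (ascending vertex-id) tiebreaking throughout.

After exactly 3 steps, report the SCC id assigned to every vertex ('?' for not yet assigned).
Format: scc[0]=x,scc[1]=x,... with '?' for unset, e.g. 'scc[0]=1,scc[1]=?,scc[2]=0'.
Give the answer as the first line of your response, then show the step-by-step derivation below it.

scc[0]=1,scc[1]=?,scc[2]=?,scc[3]=?,scc[4]=0,scc[5]=?

step 1: low=(low[0]=0,low[1]=?,low[2]=?,low[3]=?,low[4]=1,low[5]=?); scc=(scc[0]=?,scc[1]=?,scc[2]=?,scc[3]=?,scc[4]=0,scc[5]=?)
step 2: low=(low[0]=0,low[1]=?,low[2]=?,low[3]=?,low[4]=1,low[5]=?); scc=(scc[0]=1,scc[1]=?,scc[2]=?,scc[3]=?,scc[4]=0,scc[5]=?)
step 3: low=(low[0]=0,low[1]=2,low[2]=?,low[3]=2,low[4]=1,low[5]=?); scc=(scc[0]=1,scc[1]=?,scc[2]=?,scc[3]=?,scc[4]=0,scc[5]=?)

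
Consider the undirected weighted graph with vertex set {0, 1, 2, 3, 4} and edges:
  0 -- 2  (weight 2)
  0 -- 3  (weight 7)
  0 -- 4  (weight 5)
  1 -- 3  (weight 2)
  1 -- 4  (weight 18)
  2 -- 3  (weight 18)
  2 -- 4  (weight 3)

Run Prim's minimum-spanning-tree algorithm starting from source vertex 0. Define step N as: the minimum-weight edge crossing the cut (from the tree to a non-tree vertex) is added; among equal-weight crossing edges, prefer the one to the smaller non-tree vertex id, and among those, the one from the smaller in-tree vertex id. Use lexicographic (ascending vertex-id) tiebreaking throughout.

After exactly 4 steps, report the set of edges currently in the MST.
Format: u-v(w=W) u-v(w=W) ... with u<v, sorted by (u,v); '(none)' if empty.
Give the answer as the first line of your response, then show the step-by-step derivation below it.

0-2(w=2) 0-3(w=7) 1-3(w=2) 2-4(w=3)

step 1: add edge 0-2 (w=2); MST = {0-2(w=2)}
step 2: add edge 2-4 (w=3); MST = {0-2(w=2) 2-4(w=3)}
step 3: add edge 0-3 (w=7); MST = {0-2(w=2) 0-3(w=7) 2-4(w=3)}
step 4: add edge 1-3 (w=2); MST = {0-2(w=2) 0-3(w=7) 1-3(w=2) 2-4(w=3)}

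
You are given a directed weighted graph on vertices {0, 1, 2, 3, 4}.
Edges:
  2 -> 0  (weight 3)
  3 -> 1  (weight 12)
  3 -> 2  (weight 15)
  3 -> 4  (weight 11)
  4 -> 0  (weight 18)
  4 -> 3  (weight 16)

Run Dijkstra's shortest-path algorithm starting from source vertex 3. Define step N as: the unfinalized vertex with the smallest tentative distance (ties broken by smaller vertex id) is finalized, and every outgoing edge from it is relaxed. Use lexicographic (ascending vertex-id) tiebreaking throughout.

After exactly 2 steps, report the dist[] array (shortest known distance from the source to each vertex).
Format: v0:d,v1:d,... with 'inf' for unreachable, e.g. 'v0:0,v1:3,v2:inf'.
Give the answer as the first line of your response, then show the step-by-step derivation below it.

v0:29,v1:12,v2:15,v3:0,v4:11

step 1: dist = v0:inf,v1:12,v2:15,v3:0,v4:11
step 2: dist = v0:29,v1:12,v2:15,v3:0,v4:11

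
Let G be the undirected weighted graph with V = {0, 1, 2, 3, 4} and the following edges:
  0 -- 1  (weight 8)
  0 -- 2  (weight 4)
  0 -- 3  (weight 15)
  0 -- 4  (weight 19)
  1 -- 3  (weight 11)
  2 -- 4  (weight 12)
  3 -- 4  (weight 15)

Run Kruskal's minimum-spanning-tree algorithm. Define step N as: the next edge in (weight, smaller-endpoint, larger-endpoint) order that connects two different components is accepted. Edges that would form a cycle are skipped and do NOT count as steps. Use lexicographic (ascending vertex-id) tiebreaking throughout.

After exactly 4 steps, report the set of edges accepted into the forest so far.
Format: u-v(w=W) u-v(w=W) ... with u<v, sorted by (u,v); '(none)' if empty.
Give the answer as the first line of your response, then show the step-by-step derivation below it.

0-1(w=8) 0-2(w=4) 1-3(w=11) 2-4(w=12)

step 1: add edge 0-2 (w=4); MST = {0-2(w=4)}
step 2: add edge 0-1 (w=8); MST = {0-1(w=8) 0-2(w=4)}
step 3: add edge 1-3 (w=11); MST = {0-1(w=8) 0-2(w=4) 1-3(w=11)}
step 4: add edge 2-4 (w=12); MST = {0-1(w=8) 0-2(w=4) 1-3(w=11) 2-4(w=12)}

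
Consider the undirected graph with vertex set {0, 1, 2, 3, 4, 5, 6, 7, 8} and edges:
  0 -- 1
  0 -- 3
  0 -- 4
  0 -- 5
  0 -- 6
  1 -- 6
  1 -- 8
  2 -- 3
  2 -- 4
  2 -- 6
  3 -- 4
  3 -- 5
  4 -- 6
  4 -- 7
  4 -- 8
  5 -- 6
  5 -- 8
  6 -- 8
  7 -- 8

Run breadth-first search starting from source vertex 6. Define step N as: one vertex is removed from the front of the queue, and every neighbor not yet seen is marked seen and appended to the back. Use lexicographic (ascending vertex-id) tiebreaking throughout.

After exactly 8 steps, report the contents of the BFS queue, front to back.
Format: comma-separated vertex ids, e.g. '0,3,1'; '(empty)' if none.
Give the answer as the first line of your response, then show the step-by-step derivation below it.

7

step 1: dequeue 6; queue=[0,1,2,4,5,8]; order=6
step 2: dequeue 0; queue=[1,2,4,5,8,3]; order=6,0
step 3: dequeue 1; queue=[2,4,5,8,3]; order=6,0,1
step 4: dequeue 2; queue=[4,5,8,3]; order=6,0,1,2
step 5: dequeue 4; queue=[5,8,3,7]; order=6,0,1,2,4
step 6: dequeue 5; queue=[8,3,7]; order=6,0,1,2,4,5
step 7: dequeue 8; queue=[3,7]; order=6,0,1,2,4,5,8
step 8: dequeue 3; queue=[7]; order=6,0,1,2,4,5,8,3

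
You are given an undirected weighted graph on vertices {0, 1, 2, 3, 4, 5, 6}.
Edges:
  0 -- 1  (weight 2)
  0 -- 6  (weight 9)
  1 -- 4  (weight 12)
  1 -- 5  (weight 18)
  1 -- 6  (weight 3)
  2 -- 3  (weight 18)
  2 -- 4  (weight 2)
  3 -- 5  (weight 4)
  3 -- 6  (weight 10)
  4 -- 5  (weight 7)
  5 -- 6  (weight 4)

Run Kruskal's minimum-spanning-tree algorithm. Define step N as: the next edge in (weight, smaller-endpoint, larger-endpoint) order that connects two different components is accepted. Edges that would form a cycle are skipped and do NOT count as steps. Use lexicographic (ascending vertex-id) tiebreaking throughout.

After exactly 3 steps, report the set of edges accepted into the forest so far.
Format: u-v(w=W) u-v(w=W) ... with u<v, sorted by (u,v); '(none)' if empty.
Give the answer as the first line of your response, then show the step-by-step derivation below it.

0-1(w=2) 1-6(w=3) 2-4(w=2)

step 1: add edge 0-1 (w=2); MST = {0-1(w=2)}
step 2: add edge 2-4 (w=2); MST = {0-1(w=2) 2-4(w=2)}
step 3: add edge 1-6 (w=3); MST = {0-1(w=2) 1-6(w=3) 2-4(w=2)}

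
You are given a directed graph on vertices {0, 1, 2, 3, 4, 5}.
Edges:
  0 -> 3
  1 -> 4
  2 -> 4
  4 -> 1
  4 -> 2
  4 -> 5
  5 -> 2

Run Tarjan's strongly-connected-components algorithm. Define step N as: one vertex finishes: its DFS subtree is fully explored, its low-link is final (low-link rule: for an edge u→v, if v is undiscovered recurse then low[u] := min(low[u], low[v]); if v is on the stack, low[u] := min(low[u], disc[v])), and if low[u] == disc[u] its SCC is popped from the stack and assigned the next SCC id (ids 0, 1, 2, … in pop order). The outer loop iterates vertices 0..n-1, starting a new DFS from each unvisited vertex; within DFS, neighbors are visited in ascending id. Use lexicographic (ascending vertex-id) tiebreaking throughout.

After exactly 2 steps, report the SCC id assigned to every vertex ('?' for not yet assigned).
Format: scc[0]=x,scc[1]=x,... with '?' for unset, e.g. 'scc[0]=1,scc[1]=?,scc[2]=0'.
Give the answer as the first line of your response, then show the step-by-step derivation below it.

scc[0]=1,scc[1]=?,scc[2]=?,scc[3]=0,scc[4]=?,scc[5]=?

step 1: low=(low[0]=0,low[1]=?,low[2]=?,low[3]=1,low[4]=?,low[5]=?); scc=(scc[0]=?,scc[1]=?,scc[2]=?,scc[3]=0,scc[4]=?,scc[5]=?)
step 2: low=(low[0]=0,low[1]=?,low[2]=?,low[3]=1,low[4]=?,low[5]=?); scc=(scc[0]=1,scc[1]=?,scc[2]=?,scc[3]=0,scc[4]=?,scc[5]=?)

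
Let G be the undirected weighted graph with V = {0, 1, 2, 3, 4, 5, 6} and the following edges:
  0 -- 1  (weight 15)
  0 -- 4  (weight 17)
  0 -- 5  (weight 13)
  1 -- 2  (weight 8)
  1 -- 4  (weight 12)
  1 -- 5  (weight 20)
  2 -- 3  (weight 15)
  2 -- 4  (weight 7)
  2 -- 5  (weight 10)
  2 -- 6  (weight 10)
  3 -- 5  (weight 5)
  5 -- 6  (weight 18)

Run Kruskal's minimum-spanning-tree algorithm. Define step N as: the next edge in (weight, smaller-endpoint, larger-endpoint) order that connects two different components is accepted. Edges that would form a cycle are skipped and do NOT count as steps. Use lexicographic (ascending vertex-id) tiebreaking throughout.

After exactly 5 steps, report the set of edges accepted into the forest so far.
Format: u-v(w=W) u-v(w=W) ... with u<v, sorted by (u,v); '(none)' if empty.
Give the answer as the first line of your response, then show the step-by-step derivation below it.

1-2(w=8) 2-4(w=7) 2-5(w=10) 2-6(w=10) 3-5(w=5)

step 1: add edge 3-5 (w=5); MST = {3-5(w=5)}
step 2: add edge 2-4 (w=7); MST = {2-4(w=7) 3-5(w=5)}
step 3: add edge 1-2 (w=8); MST = {1-2(w=8) 2-4(w=7) 3-5(w=5)}
step 4: add edge 2-5 (w=10); MST = {1-2(w=8) 2-4(w=7) 2-5(w=10) 3-5(w=5)}
step 5: add edge 2-6 (w=10); MST = {1-2(w=8) 2-4(w=7) 2-5(w=10) 2-6(w=10) 3-5(w=5)}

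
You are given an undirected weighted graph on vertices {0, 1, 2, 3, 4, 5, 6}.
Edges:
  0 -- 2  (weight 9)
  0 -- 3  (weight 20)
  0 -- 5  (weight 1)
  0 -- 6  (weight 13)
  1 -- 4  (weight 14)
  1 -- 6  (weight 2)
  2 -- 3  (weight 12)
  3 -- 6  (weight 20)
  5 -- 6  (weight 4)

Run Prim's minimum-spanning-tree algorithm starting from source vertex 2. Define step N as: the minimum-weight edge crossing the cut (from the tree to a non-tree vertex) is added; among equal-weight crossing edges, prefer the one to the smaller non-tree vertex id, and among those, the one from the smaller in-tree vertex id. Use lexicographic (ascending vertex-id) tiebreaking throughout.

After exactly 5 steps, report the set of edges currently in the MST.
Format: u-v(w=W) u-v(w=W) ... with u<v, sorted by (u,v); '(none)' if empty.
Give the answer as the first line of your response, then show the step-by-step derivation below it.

0-2(w=9) 0-5(w=1) 1-6(w=2) 2-3(w=12) 5-6(w=4)

step 1: add edge 0-2 (w=9); MST = {0-2(w=9)}
step 2: add edge 0-5 (w=1); MST = {0-2(w=9) 0-5(w=1)}
step 3: add edge 5-6 (w=4); MST = {0-2(w=9) 0-5(w=1) 5-6(w=4)}
step 4: add edge 1-6 (w=2); MST = {0-2(w=9) 0-5(w=1) 1-6(w=2) 5-6(w=4)}
step 5: add edge 2-3 (w=12); MST = {0-2(w=9) 0-5(w=1) 1-6(w=2) 2-3(w=12) 5-6(w=4)}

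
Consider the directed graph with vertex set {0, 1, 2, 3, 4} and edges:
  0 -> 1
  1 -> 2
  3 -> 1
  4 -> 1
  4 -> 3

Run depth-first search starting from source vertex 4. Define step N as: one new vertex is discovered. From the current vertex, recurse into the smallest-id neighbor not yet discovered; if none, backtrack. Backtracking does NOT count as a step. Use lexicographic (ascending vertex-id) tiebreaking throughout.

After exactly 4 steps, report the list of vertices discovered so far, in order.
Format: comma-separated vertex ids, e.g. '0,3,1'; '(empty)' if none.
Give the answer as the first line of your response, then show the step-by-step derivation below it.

4,1,2,3

step 1: discover 4; path=4; order=4
step 2: discover 1; path=4>1; order=4,1
step 3: discover 2; path=4>1>2; order=4,1,2
step 4: discover 3; path=4>3; order=4,1,2,3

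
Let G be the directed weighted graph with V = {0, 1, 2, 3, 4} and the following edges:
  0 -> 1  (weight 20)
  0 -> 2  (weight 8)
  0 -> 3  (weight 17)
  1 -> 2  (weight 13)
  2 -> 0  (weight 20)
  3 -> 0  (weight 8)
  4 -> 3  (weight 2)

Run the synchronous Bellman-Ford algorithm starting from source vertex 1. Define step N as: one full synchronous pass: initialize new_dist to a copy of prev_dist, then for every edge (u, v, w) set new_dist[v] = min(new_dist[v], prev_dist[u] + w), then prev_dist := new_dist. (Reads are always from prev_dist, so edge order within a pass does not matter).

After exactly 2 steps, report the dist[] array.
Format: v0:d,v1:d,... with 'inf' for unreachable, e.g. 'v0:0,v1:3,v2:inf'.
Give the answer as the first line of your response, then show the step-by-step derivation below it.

v0:33,v1:0,v2:13,v3:inf,v4:inf

step 1: dist = v0:inf,v1:0,v2:13,v3:inf,v4:inf
step 2: dist = v0:33,v1:0,v2:13,v3:inf,v4:inf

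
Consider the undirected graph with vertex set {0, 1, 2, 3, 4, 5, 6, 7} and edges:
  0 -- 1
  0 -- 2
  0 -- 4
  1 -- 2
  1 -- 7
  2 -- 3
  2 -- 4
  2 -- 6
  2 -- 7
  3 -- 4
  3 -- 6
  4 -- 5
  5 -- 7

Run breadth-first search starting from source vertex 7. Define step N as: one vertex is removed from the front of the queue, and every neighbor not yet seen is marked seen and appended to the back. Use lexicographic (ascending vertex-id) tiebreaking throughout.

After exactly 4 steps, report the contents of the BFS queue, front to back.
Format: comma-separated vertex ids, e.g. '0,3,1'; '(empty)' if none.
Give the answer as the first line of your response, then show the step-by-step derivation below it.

0,3,4,6

step 1: dequeue 7; queue=[1,2,5]; order=7
step 2: dequeue 1; queue=[2,5,0]; order=7,1
step 3: dequeue 2; queue=[5,0,3,4,6]; order=7,1,2
step 4: dequeue 5; queue=[0,3,4,6]; order=7,1,2,5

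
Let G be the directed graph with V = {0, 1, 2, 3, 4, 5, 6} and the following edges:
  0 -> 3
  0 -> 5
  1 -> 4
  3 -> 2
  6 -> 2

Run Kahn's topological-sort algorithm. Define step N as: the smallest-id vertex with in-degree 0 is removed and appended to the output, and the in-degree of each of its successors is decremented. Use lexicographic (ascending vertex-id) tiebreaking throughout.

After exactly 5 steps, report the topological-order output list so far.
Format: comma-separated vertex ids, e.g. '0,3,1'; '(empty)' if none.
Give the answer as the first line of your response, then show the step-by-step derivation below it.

0,1,3,4,5

step 1: output 0; order=[0]; indeg=(0,0,2,0,1,0,0)
step 2: output 1; order=[0,1]; indeg=(0,0,2,0,0,0,0)
step 3: output 3; order=[0,1,3]; indeg=(0,0,1,0,0,0,0)
step 4: output 4; order=[0,1,3,4]; indeg=(0,0,1,0,0,0,0)
step 5: output 5; order=[0,1,3,4,5]; indeg=(0,0,1,0,0,0,0)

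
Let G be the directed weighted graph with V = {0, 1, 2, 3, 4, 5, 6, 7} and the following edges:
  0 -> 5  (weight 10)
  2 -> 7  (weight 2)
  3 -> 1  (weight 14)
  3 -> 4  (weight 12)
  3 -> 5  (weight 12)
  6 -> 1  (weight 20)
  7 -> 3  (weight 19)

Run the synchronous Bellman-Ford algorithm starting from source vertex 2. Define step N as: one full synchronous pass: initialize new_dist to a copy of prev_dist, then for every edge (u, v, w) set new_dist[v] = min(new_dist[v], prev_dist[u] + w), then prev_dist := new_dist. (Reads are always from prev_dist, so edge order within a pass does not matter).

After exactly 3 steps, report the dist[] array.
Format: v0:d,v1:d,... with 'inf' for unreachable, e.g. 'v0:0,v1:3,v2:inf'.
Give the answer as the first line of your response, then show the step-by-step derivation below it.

v0:inf,v1:35,v2:0,v3:21,v4:33,v5:33,v6:inf,v7:2

step 1: dist = v0:inf,v1:inf,v2:0,v3:inf,v4:inf,v5:inf,v6:inf,v7:2
step 2: dist = v0:inf,v1:inf,v2:0,v3:21,v4:inf,v5:inf,v6:inf,v7:2
step 3: dist = v0:inf,v1:35,v2:0,v3:21,v4:33,v5:33,v6:inf,v7:2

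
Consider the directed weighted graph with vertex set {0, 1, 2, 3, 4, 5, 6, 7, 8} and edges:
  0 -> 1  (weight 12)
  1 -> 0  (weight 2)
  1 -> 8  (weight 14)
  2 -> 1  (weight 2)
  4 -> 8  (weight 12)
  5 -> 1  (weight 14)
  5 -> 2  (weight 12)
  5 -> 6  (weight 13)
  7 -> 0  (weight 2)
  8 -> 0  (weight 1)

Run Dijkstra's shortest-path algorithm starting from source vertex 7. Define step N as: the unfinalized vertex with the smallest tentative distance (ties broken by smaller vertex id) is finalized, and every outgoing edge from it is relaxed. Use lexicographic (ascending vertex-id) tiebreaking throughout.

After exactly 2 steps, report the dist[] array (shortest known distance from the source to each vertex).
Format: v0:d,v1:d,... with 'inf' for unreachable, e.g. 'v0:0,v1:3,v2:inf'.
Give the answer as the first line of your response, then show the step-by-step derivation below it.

v0:2,v1:14,v2:inf,v3:inf,v4:inf,v5:inf,v6:inf,v7:0,v8:inf

step 1: dist = v0:2,v1:inf,v2:inf,v3:inf,v4:inf,v5:inf,v6:inf,v7:0,v8:inf
step 2: dist = v0:2,v1:14,v2:inf,v3:inf,v4:inf,v5:inf,v6:inf,v7:0,v8:inf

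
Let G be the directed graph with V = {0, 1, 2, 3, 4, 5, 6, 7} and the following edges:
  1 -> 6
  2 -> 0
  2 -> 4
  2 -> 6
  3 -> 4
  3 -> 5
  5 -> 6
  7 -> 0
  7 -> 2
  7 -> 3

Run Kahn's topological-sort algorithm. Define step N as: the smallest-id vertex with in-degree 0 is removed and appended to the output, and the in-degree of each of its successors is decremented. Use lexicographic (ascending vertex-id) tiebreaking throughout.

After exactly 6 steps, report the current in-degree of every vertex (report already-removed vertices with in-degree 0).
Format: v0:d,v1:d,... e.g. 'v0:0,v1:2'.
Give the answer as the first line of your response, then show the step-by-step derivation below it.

v0:0,v1:0,v2:0,v3:0,v4:0,v5:0,v6:1,v7:0

step 1: output 1; order=[1]; indeg=(2,0,1,1,2,1,2,0)
step 2: output 7; order=[1,7]; indeg=(1,0,0,0,2,1,2,0)
step 3: output 2; order=[1,7,2]; indeg=(0,0,0,0,1,1,1,0)
step 4: output 0; order=[1,7,2,0]; indeg=(0,0,0,0,1,1,1,0)
step 5: output 3; order=[1,7,2,0,3]; indeg=(0,0,0,0,0,0,1,0)
step 6: output 4; order=[1,7,2,0,3,4]; indeg=(0,0,0,0,0,0,1,0)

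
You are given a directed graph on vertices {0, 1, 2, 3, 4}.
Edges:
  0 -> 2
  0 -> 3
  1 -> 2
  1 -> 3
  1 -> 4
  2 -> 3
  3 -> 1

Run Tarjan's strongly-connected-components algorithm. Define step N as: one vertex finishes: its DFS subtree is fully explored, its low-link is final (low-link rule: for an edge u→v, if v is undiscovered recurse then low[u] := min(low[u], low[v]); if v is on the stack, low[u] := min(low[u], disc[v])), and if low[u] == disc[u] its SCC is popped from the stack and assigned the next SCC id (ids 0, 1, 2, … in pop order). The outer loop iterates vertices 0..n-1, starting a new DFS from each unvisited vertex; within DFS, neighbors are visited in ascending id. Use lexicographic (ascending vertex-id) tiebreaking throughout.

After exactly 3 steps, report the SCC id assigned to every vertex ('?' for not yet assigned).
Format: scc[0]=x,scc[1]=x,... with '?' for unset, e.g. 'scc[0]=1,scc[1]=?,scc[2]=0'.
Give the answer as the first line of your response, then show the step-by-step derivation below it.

scc[0]=?,scc[1]=?,scc[2]=?,scc[3]=?,scc[4]=0

step 1: low=(low[0]=0,low[1]=1,low[2]=1,low[3]=2,low[4]=4); scc=(scc[0]=?,scc[1]=?,scc[2]=?,scc[3]=?,scc[4]=0)
step 2: low=(low[0]=0,low[1]=1,low[2]=1,low[3]=2,low[4]=4); scc=(scc[0]=?,scc[1]=?,scc[2]=?,scc[3]=?,scc[4]=0)
step 3: low=(low[0]=0,low[1]=1,low[2]=1,low[3]=1,low[4]=4); scc=(scc[0]=?,scc[1]=?,scc[2]=?,scc[3]=?,scc[4]=0)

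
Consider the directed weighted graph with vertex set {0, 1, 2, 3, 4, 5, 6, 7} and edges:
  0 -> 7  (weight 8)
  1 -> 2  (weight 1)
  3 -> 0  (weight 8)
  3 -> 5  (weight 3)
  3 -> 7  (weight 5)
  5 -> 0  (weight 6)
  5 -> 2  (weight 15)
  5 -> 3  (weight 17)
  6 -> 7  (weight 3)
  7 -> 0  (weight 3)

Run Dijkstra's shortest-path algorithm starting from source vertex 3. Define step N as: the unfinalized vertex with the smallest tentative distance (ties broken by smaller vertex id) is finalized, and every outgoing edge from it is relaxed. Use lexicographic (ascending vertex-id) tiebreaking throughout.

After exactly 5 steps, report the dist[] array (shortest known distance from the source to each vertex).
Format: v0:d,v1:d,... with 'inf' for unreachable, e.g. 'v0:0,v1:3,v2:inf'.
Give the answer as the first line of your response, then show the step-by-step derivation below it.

v0:8,v1:inf,v2:18,v3:0,v4:inf,v5:3,v6:inf,v7:5

step 1: dist = v0:8,v1:inf,v2:inf,v3:0,v4:inf,v5:3,v6:inf,v7:5
step 2: dist = v0:8,v1:inf,v2:18,v3:0,v4:inf,v5:3,v6:inf,v7:5
step 3: dist = v0:8,v1:inf,v2:18,v3:0,v4:inf,v5:3,v6:inf,v7:5
step 4: dist = v0:8,v1:inf,v2:18,v3:0,v4:inf,v5:3,v6:inf,v7:5
step 5: dist = v0:8,v1:inf,v2:18,v3:0,v4:inf,v5:3,v6:inf,v7:5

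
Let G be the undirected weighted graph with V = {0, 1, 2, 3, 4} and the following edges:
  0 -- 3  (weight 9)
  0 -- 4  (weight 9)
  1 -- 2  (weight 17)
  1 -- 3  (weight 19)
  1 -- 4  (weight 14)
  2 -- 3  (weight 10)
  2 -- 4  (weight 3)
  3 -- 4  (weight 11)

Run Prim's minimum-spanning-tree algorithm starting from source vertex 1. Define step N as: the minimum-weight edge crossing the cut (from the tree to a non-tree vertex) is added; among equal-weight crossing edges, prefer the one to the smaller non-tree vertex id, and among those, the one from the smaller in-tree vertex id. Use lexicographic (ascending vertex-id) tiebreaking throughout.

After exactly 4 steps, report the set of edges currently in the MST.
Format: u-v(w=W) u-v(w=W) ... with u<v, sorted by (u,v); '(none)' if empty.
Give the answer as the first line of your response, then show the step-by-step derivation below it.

0-3(w=9) 0-4(w=9) 1-4(w=14) 2-4(w=3)

step 1: add edge 1-4 (w=14); MST = {1-4(w=14)}
step 2: add edge 2-4 (w=3); MST = {1-4(w=14) 2-4(w=3)}
step 3: add edge 0-4 (w=9); MST = {0-4(w=9) 1-4(w=14) 2-4(w=3)}
step 4: add edge 0-3 (w=9); MST = {0-3(w=9) 0-4(w=9) 1-4(w=14) 2-4(w=3)}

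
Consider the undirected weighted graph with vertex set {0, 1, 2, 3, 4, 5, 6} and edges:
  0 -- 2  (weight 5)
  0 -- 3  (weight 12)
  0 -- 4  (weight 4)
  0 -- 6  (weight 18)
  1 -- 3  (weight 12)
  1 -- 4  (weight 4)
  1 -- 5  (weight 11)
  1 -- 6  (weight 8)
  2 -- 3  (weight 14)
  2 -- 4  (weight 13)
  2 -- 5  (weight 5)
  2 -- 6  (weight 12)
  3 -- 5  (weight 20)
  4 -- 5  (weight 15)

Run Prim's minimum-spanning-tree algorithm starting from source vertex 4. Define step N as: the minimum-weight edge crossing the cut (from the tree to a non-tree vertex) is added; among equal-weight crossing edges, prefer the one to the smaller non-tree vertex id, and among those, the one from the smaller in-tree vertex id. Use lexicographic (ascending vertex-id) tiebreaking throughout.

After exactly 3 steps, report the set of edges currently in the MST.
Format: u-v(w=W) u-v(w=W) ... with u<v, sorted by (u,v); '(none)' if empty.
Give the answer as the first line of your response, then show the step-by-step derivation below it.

0-2(w=5) 0-4(w=4) 1-4(w=4)

step 1: add edge 0-4 (w=4); MST = {0-4(w=4)}
step 2: add edge 1-4 (w=4); MST = {0-4(w=4) 1-4(w=4)}
step 3: add edge 0-2 (w=5); MST = {0-2(w=5) 0-4(w=4) 1-4(w=4)}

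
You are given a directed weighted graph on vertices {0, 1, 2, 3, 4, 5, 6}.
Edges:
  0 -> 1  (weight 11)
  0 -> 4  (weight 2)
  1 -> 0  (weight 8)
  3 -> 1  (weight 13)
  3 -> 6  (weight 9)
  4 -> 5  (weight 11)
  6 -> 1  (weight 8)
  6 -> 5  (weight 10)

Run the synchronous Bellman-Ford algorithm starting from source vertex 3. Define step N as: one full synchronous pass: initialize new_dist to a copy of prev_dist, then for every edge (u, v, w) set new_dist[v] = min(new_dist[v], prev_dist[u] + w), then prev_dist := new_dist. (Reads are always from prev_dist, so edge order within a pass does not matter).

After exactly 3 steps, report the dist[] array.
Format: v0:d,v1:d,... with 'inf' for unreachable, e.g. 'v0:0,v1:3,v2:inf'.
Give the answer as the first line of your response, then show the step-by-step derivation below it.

v0:21,v1:13,v2:inf,v3:0,v4:23,v5:19,v6:9

step 1: dist = v0:inf,v1:13,v2:inf,v3:0,v4:inf,v5:inf,v6:9
step 2: dist = v0:21,v1:13,v2:inf,v3:0,v4:inf,v5:19,v6:9
step 3: dist = v0:21,v1:13,v2:inf,v3:0,v4:23,v5:19,v6:9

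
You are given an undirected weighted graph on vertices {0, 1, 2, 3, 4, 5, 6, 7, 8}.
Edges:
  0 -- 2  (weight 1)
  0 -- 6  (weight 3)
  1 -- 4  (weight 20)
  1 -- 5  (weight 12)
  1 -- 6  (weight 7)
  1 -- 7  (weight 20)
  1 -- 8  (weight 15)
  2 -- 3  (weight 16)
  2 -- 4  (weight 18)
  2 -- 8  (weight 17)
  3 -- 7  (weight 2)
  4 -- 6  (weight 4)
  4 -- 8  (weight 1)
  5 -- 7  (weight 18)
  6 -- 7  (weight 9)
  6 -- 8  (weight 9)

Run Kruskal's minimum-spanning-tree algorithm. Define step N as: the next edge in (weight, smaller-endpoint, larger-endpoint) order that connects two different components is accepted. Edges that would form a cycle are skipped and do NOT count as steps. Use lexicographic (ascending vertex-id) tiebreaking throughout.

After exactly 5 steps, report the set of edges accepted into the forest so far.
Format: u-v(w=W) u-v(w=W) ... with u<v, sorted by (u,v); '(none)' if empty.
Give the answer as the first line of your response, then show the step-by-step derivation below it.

0-2(w=1) 0-6(w=3) 3-7(w=2) 4-6(w=4) 4-8(w=1)

step 1: add edge 0-2 (w=1); MST = {0-2(w=1)}
step 2: add edge 4-8 (w=1); MST = {0-2(w=1) 4-8(w=1)}
step 3: add edge 3-7 (w=2); MST = {0-2(w=1) 3-7(w=2) 4-8(w=1)}
step 4: add edge 0-6 (w=3); MST = {0-2(w=1) 0-6(w=3) 3-7(w=2) 4-8(w=1)}
step 5: add edge 4-6 (w=4); MST = {0-2(w=1) 0-6(w=3) 3-7(w=2) 4-6(w=4) 4-8(w=1)}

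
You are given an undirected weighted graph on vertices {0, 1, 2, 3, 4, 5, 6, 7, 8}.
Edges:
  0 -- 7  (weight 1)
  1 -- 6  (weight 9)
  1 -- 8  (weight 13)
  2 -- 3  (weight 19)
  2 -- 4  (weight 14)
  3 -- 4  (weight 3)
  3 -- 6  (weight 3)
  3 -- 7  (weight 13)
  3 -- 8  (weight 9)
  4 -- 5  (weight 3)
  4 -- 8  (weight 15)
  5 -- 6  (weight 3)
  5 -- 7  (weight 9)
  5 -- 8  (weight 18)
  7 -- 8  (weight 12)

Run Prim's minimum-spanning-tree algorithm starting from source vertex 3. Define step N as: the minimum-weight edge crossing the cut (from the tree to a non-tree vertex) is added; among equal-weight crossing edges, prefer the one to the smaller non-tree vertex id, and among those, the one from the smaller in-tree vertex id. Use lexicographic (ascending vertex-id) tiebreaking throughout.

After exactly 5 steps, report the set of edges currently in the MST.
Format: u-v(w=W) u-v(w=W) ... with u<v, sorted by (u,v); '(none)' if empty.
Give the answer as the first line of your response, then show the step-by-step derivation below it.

1-6(w=9) 3-4(w=3) 3-6(w=3) 4-5(w=3) 5-7(w=9)

step 1: add edge 3-4 (w=3); MST = {3-4(w=3)}
step 2: add edge 4-5 (w=3); MST = {3-4(w=3) 4-5(w=3)}
step 3: add edge 3-6 (w=3); MST = {3-4(w=3) 3-6(w=3) 4-5(w=3)}
step 4: add edge 1-6 (w=9); MST = {1-6(w=9) 3-4(w=3) 3-6(w=3) 4-5(w=3)}
step 5: add edge 5-7 (w=9); MST = {1-6(w=9) 3-4(w=3) 3-6(w=3) 4-5(w=3) 5-7(w=9)}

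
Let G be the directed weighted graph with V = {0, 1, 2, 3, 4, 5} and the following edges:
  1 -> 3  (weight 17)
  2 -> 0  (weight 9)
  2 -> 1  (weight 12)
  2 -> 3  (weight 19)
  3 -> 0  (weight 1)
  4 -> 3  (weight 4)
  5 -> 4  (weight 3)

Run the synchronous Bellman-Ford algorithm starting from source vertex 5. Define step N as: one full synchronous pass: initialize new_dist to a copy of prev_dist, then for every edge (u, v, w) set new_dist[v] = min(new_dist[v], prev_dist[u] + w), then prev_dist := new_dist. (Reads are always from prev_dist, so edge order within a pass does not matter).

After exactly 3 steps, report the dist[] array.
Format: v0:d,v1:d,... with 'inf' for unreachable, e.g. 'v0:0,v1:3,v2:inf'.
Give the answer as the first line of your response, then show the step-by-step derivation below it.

v0:8,v1:inf,v2:inf,v3:7,v4:3,v5:0

step 1: dist = v0:inf,v1:inf,v2:inf,v3:inf,v4:3,v5:0
step 2: dist = v0:inf,v1:inf,v2:inf,v3:7,v4:3,v5:0
step 3: dist = v0:8,v1:inf,v2:inf,v3:7,v4:3,v5:0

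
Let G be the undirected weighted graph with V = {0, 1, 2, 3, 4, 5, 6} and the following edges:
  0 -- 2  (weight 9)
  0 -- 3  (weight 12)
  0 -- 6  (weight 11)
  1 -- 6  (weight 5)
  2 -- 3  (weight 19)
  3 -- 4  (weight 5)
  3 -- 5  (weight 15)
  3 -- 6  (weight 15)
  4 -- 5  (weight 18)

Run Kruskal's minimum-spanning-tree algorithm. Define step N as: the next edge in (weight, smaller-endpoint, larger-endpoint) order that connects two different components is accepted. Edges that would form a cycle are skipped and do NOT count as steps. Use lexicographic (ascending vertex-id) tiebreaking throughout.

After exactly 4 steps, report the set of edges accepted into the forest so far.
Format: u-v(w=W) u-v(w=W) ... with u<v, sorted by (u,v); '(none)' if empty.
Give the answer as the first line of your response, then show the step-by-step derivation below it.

0-2(w=9) 0-6(w=11) 1-6(w=5) 3-4(w=5)

step 1: add edge 1-6 (w=5); MST = {1-6(w=5)}
step 2: add edge 3-4 (w=5); MST = {1-6(w=5) 3-4(w=5)}
step 3: add edge 0-2 (w=9); MST = {0-2(w=9) 1-6(w=5) 3-4(w=5)}
step 4: add edge 0-6 (w=11); MST = {0-2(w=9) 0-6(w=11) 1-6(w=5) 3-4(w=5)}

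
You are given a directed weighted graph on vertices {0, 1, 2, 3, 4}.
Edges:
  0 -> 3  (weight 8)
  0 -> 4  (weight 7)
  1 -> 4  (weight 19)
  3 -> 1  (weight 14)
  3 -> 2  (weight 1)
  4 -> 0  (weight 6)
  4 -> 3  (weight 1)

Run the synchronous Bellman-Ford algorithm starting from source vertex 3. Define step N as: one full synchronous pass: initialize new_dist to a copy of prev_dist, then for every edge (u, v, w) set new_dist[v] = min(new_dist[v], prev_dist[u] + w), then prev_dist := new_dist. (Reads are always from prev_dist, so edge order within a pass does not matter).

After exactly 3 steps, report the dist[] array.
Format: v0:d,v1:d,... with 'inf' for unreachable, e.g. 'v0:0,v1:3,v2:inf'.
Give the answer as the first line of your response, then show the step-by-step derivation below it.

v0:39,v1:14,v2:1,v3:0,v4:33

step 1: dist = v0:inf,v1:14,v2:1,v3:0,v4:inf
step 2: dist = v0:inf,v1:14,v2:1,v3:0,v4:33
step 3: dist = v0:39,v1:14,v2:1,v3:0,v4:33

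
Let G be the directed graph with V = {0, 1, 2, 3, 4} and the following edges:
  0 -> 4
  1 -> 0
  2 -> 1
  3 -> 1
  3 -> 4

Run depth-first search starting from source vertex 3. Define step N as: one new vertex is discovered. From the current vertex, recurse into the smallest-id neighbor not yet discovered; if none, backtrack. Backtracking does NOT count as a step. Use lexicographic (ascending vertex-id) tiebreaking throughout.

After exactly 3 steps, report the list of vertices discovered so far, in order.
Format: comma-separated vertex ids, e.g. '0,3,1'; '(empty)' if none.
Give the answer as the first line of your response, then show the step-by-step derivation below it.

3,1,0

step 1: discover 3; path=3; order=3
step 2: discover 1; path=3>1; order=3,1
step 3: discover 0; path=3>1>0; order=3,1,0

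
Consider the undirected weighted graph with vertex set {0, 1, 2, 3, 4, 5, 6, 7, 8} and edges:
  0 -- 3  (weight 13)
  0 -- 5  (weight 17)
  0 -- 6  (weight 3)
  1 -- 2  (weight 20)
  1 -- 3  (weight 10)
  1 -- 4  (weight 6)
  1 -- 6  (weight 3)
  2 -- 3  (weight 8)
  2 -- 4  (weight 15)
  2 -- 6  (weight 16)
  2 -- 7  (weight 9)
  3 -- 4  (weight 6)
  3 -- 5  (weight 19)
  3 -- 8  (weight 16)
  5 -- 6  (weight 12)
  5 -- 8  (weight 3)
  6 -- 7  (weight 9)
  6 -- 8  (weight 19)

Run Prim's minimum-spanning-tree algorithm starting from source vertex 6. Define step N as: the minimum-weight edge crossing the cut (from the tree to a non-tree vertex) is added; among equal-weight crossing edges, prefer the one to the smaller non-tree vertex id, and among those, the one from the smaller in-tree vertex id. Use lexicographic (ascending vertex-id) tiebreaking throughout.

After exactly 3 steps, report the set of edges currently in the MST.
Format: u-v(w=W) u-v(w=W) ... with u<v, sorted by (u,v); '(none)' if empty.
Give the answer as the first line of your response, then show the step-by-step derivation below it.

0-6(w=3) 1-4(w=6) 1-6(w=3)

step 1: add edge 0-6 (w=3); MST = {0-6(w=3)}
step 2: add edge 1-6 (w=3); MST = {0-6(w=3) 1-6(w=3)}
step 3: add edge 1-4 (w=6); MST = {0-6(w=3) 1-4(w=6) 1-6(w=3)}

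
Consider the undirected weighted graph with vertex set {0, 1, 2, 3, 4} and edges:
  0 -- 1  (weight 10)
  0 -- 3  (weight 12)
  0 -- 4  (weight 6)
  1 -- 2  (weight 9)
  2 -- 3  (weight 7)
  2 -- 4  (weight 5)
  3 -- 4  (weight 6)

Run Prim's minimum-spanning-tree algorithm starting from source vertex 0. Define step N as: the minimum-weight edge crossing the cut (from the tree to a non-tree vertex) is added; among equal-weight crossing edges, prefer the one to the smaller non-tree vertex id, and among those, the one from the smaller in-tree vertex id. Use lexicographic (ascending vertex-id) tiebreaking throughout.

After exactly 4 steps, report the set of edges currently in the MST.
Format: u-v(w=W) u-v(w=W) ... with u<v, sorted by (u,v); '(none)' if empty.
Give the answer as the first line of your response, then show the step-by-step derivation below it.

0-4(w=6) 1-2(w=9) 2-4(w=5) 3-4(w=6)

step 1: add edge 0-4 (w=6); MST = {0-4(w=6)}
step 2: add edge 2-4 (w=5); MST = {0-4(w=6) 2-4(w=5)}
step 3: add edge 3-4 (w=6); MST = {0-4(w=6) 2-4(w=5) 3-4(w=6)}
step 4: add edge 1-2 (w=9); MST = {0-4(w=6) 1-2(w=9) 2-4(w=5) 3-4(w=6)}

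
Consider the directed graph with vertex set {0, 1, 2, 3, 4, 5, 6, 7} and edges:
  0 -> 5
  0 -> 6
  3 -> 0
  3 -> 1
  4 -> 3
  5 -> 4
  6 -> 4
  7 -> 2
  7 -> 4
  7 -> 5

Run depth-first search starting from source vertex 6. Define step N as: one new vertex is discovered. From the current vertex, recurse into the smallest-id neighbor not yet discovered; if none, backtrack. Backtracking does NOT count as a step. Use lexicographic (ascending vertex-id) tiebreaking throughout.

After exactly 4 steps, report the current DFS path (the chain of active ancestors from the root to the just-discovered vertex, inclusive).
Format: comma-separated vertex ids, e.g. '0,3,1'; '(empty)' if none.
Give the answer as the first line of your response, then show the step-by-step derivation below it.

6,4,3,0

step 1: discover 6; path=6; order=6
step 2: discover 4; path=6>4; order=6,4
step 3: discover 3; path=6>4>3; order=6,4,3
step 4: discover 0; path=6>4>3>0; order=6,4,3,0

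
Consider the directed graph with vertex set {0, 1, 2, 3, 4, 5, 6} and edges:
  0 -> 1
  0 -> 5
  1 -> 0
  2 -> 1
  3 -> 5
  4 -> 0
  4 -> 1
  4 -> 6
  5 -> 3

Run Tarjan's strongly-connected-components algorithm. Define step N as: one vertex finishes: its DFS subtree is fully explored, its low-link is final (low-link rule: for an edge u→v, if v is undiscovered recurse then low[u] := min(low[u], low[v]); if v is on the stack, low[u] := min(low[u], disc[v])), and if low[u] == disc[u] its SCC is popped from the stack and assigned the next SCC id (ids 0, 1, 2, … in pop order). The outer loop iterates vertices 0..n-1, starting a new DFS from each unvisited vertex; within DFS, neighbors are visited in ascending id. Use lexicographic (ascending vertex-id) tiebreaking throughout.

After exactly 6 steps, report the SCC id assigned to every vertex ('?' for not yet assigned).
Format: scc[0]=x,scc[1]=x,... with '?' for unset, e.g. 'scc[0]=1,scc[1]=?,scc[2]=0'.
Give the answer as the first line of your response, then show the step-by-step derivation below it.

scc[0]=1,scc[1]=1,scc[2]=2,scc[3]=0,scc[4]=?,scc[5]=0,scc[6]=3

step 1: low=(low[0]=0,low[1]=0,low[2]=?,low[3]=?,low[4]=?,low[5]=?,low[6]=?); scc=(scc[0]=?,scc[1]=?,scc[2]=?,scc[3]=?,scc[4]=?,scc[5]=?,scc[6]=?)
step 2: low=(low[0]=0,low[1]=0,low[2]=?,low[3]=2,low[4]=?,low[5]=2,low[6]=?); scc=(scc[0]=?,scc[1]=?,scc[2]=?,scc[3]=?,scc[4]=?,scc[5]=?,scc[6]=?)
step 3: low=(low[0]=0,low[1]=0,low[2]=?,low[3]=2,low[4]=?,low[5]=2,low[6]=?); scc=(scc[0]=?,scc[1]=?,scc[2]=?,scc[3]=0,scc[4]=?,scc[5]=0,scc[6]=?)
step 4: low=(low[0]=0,low[1]=0,low[2]=?,low[3]=2,low[4]=?,low[5]=2,low[6]=?); scc=(scc[0]=1,scc[1]=1,scc[2]=?,scc[3]=0,scc[4]=?,scc[5]=0,scc[6]=?)
step 5: low=(low[0]=0,low[1]=0,low[2]=4,low[3]=2,low[4]=?,low[5]=2,low[6]=?); scc=(scc[0]=1,scc[1]=1,scc[2]=2,scc[3]=0,scc[4]=?,scc[5]=0,scc[6]=?)
step 6: low=(low[0]=0,low[1]=0,low[2]=4,low[3]=2,low[4]=5,low[5]=2,low[6]=6); scc=(scc[0]=1,scc[1]=1,scc[2]=2,scc[3]=0,scc[4]=?,scc[5]=0,scc[6]=3)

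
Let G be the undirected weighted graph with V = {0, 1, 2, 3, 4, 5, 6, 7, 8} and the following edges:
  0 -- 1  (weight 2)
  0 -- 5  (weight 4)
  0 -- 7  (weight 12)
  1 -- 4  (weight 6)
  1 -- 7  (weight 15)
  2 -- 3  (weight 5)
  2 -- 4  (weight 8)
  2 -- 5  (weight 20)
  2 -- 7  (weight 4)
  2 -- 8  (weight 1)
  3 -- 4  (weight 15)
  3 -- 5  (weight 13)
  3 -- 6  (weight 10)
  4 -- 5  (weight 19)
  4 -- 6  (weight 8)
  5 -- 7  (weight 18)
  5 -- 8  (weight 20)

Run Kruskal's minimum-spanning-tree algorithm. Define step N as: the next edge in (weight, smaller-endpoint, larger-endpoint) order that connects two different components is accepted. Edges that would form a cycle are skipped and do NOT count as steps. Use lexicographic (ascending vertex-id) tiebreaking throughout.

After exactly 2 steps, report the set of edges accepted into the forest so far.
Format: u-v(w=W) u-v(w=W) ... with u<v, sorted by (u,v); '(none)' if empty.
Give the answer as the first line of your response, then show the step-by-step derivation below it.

0-1(w=2) 2-8(w=1)

step 1: add edge 2-8 (w=1); MST = {2-8(w=1)}
step 2: add edge 0-1 (w=2); MST = {0-1(w=2) 2-8(w=1)}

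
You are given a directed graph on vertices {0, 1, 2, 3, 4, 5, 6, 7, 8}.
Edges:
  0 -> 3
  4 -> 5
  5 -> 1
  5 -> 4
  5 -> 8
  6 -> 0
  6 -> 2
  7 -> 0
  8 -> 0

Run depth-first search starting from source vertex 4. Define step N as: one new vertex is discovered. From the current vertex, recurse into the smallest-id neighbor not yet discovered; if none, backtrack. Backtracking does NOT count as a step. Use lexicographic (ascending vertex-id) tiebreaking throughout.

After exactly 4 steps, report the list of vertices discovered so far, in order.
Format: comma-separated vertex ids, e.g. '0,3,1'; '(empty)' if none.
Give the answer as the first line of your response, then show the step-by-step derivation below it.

4,5,1,8

step 1: discover 4; path=4; order=4
step 2: discover 5; path=4>5; order=4,5
step 3: discover 1; path=4>5>1; order=4,5,1
step 4: discover 8; path=4>5>8; order=4,5,1,8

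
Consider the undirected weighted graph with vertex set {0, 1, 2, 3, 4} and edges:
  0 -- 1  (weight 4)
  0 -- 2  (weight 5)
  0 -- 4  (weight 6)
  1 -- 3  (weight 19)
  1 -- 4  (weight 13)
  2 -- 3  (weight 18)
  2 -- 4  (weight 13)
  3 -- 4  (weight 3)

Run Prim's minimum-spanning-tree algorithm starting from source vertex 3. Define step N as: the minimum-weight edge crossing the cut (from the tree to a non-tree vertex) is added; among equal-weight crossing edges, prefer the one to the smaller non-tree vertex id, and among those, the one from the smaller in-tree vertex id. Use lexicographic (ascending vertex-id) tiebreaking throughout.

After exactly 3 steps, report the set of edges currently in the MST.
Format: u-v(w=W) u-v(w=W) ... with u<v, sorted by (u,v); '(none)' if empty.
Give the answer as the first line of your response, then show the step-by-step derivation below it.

0-1(w=4) 0-4(w=6) 3-4(w=3)

step 1: add edge 3-4 (w=3); MST = {3-4(w=3)}
step 2: add edge 0-4 (w=6); MST = {0-4(w=6) 3-4(w=3)}
step 3: add edge 0-1 (w=4); MST = {0-1(w=4) 0-4(w=6) 3-4(w=3)}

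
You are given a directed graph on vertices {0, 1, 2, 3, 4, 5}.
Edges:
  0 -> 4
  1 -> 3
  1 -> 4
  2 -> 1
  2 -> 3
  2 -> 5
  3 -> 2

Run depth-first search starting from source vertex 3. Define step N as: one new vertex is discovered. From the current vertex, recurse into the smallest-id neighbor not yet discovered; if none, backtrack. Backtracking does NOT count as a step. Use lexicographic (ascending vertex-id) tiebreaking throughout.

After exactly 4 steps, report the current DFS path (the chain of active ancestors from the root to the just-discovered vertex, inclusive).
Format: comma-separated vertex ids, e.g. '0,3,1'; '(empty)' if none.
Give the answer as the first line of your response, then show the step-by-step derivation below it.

3,2,1,4

step 1: discover 3; path=3; order=3
step 2: discover 2; path=3>2; order=3,2
step 3: discover 1; path=3>2>1; order=3,2,1
step 4: discover 4; path=3>2>1>4; order=3,2,1,4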